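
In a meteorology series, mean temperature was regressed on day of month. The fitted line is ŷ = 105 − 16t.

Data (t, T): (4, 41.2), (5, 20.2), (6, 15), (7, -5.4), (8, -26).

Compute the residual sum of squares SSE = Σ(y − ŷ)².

t=4: ŷ = 105 − 16·4 = 41; r = 41.2 − 41 = 0.2
t=5: ŷ = 105 − 16·5 = 25; r = 20.2 − 25 = -4.8
t=6: ŷ = 105 − 16·6 = 9; r = 15 − 9 = 6
t=7: ŷ = 105 − 16·7 = -7; r = -5.4 − (-7) = 1.6
t=8: ŷ = 105 − 16·8 = -23; r = -26 − (-23) = -3
SSE = 0.04 + 23.04 + 36 + 2.56 + 9 = 70.64

SSE = 70.64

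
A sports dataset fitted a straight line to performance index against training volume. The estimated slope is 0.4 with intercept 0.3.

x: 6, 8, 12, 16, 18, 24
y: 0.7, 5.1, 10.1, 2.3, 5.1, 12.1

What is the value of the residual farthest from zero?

x=6: ŷ = 0.3 + 0.4·6 = 2.7; r = 0.7 − 2.7 = -2
x=8: ŷ = 0.3 + 0.4·8 = 3.5; r = 5.1 − 3.5 = 1.6
x=12: ŷ = 0.3 + 0.4·12 = 5.1; r = 10.1 − 5.1 = 5
x=16: ŷ = 0.3 + 0.4·16 = 6.7; r = 2.3 − 6.7 = -4.4
x=18: ŷ = 0.3 + 0.4·18 = 7.5; r = 5.1 − 7.5 = -2.4
x=24: ŷ = 0.3 + 0.4·24 = 9.9; r = 12.1 − 9.9 = 2.2
Largest |r| is 5 at x = 12, residual 5.

r = 5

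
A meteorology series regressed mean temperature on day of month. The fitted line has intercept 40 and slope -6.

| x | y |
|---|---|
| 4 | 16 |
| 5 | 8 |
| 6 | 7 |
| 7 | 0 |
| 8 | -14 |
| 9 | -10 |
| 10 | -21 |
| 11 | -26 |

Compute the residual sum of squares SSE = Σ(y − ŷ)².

x=4: ŷ = 40 − 6·4 = 16; r = 16 − 16 = 0
x=5: ŷ = 40 − 6·5 = 10; r = 8 − 10 = -2
x=6: ŷ = 40 − 6·6 = 4; r = 7 − 4 = 3
x=7: ŷ = 40 − 6·7 = -2; r = 0 − (-2) = 2
x=8: ŷ = 40 − 6·8 = -8; r = -14 − (-8) = -6
x=9: ŷ = 40 − 6·9 = -14; r = -10 − (-14) = 4
x=10: ŷ = 40 − 6·10 = -20; r = -21 − (-20) = -1
x=11: ŷ = 40 − 6·11 = -26; r = -26 − (-26) = 0
SSE = 0 + 4 + 9 + 4 + 36 + 16 + 1 + 0 = 70

SSE = 70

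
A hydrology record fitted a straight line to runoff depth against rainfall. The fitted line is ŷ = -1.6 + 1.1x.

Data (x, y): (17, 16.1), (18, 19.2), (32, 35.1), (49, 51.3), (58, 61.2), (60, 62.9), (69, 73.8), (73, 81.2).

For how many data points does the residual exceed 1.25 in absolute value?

3

x=17: ŷ = -1.6 + 1.1·17 = 17.1; r = 16.1 − 17.1 = -1
x=18: ŷ = -1.6 + 1.1·18 = 18.2; r = 19.2 − 18.2 = 1
x=32: ŷ = -1.6 + 1.1·32 = 33.6; r = 35.1 − 33.6 = 1.5
x=49: ŷ = -1.6 + 1.1·49 = 52.3; r = 51.3 − 52.3 = -1
x=58: ŷ = -1.6 + 1.1·58 = 62.2; r = 61.2 − 62.2 = -1
x=60: ŷ = -1.6 + 1.1·60 = 64.4; r = 62.9 − 64.4 = -1.5
x=69: ŷ = -1.6 + 1.1·69 = 74.3; r = 73.8 − 74.3 = -0.5
x=73: ŷ = -1.6 + 1.1·73 = 78.7; r = 81.2 − 78.7 = 2.5
|r| > 1.25: x=32 (|r|=1.5), x=60 (|r|=1.5), x=73 (|r|=2.5) → 3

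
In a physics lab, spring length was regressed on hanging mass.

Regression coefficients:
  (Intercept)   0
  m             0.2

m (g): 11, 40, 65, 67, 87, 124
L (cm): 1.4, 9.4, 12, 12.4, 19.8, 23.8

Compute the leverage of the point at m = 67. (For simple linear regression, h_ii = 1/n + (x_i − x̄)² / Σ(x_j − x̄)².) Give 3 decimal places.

m̄ = (11 + 40 + 65 + 67 + 87 + 124)/6 = 65.6667
Σ(m − m̄)² = 2988.44 + 658.778 + 0.444444 + 1.77778 + 455.111 + 3402.78 = 7507.33
h = 1/6 + (1.33333)²/7507.33 = 0.166667 + 0.000236805 = 0.167

h = 0.167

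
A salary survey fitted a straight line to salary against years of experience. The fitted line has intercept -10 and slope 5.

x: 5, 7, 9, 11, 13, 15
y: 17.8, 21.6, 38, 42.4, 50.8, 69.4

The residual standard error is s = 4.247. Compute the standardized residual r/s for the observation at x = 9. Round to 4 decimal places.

0.7064

ŷ = -10 + 5·9 = 35
r = 38 − 35 = 3
r/s = 3 / 4.247 = 0.7064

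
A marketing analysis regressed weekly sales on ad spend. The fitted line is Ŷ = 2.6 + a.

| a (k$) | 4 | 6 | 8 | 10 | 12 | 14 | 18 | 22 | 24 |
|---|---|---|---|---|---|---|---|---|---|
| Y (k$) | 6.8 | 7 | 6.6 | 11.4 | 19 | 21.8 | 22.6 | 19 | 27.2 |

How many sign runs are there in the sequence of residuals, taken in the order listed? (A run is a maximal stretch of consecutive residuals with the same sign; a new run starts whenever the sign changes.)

a=4: Ŷ = 2.6 + 4 = 6.6; e = 6.8 − 6.6 = 0.2
a=6: Ŷ = 2.6 + 6 = 8.6; e = 7 − 8.6 = -1.6
a=8: Ŷ = 2.6 + 8 = 10.6; e = 6.6 − 10.6 = -4
a=10: Ŷ = 2.6 + 10 = 12.6; e = 11.4 − 12.6 = -1.2
a=12: Ŷ = 2.6 + 12 = 14.6; e = 19 − 14.6 = 4.4
a=14: Ŷ = 2.6 + 14 = 16.6; e = 21.8 − 16.6 = 5.2
a=18: Ŷ = 2.6 + 18 = 20.6; e = 22.6 − 20.6 = 2
a=22: Ŷ = 2.6 + 22 = 24.6; e = 19 − 24.6 = -5.6
a=24: Ŷ = 2.6 + 24 = 26.6; e = 27.2 − 26.6 = 0.6
Signs: + − − − + + + − +
Runs: +×1, −×3, +×3, −×1, +×1 → 5

5 runs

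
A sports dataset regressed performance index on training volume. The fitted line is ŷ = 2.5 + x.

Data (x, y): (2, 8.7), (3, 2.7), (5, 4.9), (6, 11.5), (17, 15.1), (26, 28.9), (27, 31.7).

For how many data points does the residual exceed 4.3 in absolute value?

x=2: ŷ = 2.5 + 2 = 4.5; e = 8.7 − 4.5 = 4.2
x=3: ŷ = 2.5 + 3 = 5.5; e = 2.7 − 5.5 = -2.8
x=5: ŷ = 2.5 + 5 = 7.5; e = 4.9 − 7.5 = -2.6
x=6: ŷ = 2.5 + 6 = 8.5; e = 11.5 − 8.5 = 3
x=17: ŷ = 2.5 + 17 = 19.5; e = 15.1 − 19.5 = -4.4
x=26: ŷ = 2.5 + 26 = 28.5; e = 28.9 − 28.5 = 0.4
x=27: ŷ = 2.5 + 27 = 29.5; e = 31.7 − 29.5 = 2.2
|e| > 4.3: x=17 (|e|=4.4) → 1

1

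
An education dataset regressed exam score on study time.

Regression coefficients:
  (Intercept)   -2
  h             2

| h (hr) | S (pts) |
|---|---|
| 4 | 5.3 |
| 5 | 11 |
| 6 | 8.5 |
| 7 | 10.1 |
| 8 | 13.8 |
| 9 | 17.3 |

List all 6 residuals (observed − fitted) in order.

h=4: ŷ = -2 + 2·4 = 6; r = 5.3 − 6 = -0.7
h=5: ŷ = -2 + 2·5 = 8; r = 11 − 8 = 3
h=6: ŷ = -2 + 2·6 = 10; r = 8.5 − 10 = -1.5
h=7: ŷ = -2 + 2·7 = 12; r = 10.1 − 12 = -1.9
h=8: ŷ = -2 + 2·8 = 14; r = 13.8 − 14 = -0.2
h=9: ŷ = -2 + 2·9 = 16; r = 17.3 − 16 = 1.3

-0.7, 3, -1.5, -1.9, -0.2, 1.3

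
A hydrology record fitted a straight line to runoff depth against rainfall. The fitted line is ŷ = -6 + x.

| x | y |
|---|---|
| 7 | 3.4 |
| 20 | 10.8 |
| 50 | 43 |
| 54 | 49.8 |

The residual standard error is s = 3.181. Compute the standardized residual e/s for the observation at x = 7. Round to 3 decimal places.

ŷ = -6 + 7 = 1
e = 3.4 − 1 = 2.4
e/s = 2.4 / 3.181 = 0.754

0.754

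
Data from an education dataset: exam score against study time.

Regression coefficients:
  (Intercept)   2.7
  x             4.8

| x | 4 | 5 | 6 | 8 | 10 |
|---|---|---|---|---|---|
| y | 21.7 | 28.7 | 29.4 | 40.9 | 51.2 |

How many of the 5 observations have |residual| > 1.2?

2

x=4: ŷ = 2.7 + 4.8·4 = 21.9; r = 21.7 − 21.9 = -0.2
x=5: ŷ = 2.7 + 4.8·5 = 26.7; r = 28.7 − 26.7 = 2
x=6: ŷ = 2.7 + 4.8·6 = 31.5; r = 29.4 − 31.5 = -2.1
x=8: ŷ = 2.7 + 4.8·8 = 41.1; r = 40.9 − 41.1 = -0.2
x=10: ŷ = 2.7 + 4.8·10 = 50.7; r = 51.2 − 50.7 = 0.5
|r| > 1.2: x=5 (|r|=2), x=6 (|r|=2.1) → 2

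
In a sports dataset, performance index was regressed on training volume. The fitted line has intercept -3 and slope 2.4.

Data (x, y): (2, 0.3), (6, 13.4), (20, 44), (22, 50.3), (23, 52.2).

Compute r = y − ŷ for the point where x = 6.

ŷ = -3 + 2.4·6 = 11.4
r = 13.4 − 11.4 = 2

r = 2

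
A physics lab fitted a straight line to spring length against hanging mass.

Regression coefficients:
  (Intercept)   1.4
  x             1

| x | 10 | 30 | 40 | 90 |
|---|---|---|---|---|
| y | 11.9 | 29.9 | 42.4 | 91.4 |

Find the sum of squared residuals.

x=10: ŷ = 1.4 + 10 = 11.4; e = 11.9 − 11.4 = 0.5
x=30: ŷ = 1.4 + 30 = 31.4; e = 29.9 − 31.4 = -1.5
x=40: ŷ = 1.4 + 40 = 41.4; e = 42.4 − 41.4 = 1
x=90: ŷ = 1.4 + 90 = 91.4; e = 91.4 − 91.4 = 0
SSE = 0.25 + 2.25 + 1 + 0 = 3.5

SSE = 3.5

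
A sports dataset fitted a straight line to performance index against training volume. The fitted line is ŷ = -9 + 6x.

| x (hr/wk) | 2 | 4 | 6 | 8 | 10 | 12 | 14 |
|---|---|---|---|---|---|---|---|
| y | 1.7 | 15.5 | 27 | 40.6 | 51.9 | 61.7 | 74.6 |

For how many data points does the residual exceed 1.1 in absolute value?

3

x=2: ŷ = -9 + 6·2 = 3; e = 1.7 − 3 = -1.3
x=4: ŷ = -9 + 6·4 = 15; e = 15.5 − 15 = 0.5
x=6: ŷ = -9 + 6·6 = 27; e = 27 − 27 = 0
x=8: ŷ = -9 + 6·8 = 39; e = 40.6 − 39 = 1.6
x=10: ŷ = -9 + 6·10 = 51; e = 51.9 − 51 = 0.9
x=12: ŷ = -9 + 6·12 = 63; e = 61.7 − 63 = -1.3
x=14: ŷ = -9 + 6·14 = 75; e = 74.6 − 75 = -0.4
|e| > 1.1: x=2 (|e|=1.3), x=8 (|e|=1.6), x=12 (|e|=1.3) → 3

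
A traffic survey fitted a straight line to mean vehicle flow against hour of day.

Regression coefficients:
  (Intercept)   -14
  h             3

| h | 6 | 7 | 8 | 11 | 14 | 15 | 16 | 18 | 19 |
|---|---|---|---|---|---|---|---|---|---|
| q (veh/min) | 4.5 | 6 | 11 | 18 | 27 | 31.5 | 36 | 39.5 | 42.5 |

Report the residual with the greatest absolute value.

h=6: ŷ = -14 + 3·6 = 4; r = 4.5 − 4 = 0.5
h=7: ŷ = -14 + 3·7 = 7; r = 6 − 7 = -1
h=8: ŷ = -14 + 3·8 = 10; r = 11 − 10 = 1
h=11: ŷ = -14 + 3·11 = 19; r = 18 − 19 = -1
h=14: ŷ = -14 + 3·14 = 28; r = 27 − 28 = -1
h=15: ŷ = -14 + 3·15 = 31; r = 31.5 − 31 = 0.5
h=16: ŷ = -14 + 3·16 = 34; r = 36 − 34 = 2
h=18: ŷ = -14 + 3·18 = 40; r = 39.5 − 40 = -0.5
h=19: ŷ = -14 + 3·19 = 43; r = 42.5 − 43 = -0.5
Largest |r| is 2 at h = 16, residual 2.

r = 2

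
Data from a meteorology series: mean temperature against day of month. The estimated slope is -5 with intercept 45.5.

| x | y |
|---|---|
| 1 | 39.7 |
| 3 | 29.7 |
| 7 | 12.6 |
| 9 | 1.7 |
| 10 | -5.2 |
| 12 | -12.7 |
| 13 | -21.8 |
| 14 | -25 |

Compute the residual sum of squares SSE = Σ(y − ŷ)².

x=1: ŷ = 45.5 − 5·1 = 40.5; r = 39.7 − 40.5 = -0.8
x=3: ŷ = 45.5 − 5·3 = 30.5; r = 29.7 − 30.5 = -0.8
x=7: ŷ = 45.5 − 5·7 = 10.5; r = 12.6 − 10.5 = 2.1
x=9: ŷ = 45.5 − 5·9 = 0.5; r = 1.7 − 0.5 = 1.2
x=10: ŷ = 45.5 − 5·10 = -4.5; r = -5.2 − (-4.5) = -0.7
x=12: ŷ = 45.5 − 5·12 = -14.5; r = -12.7 − (-14.5) = 1.8
x=13: ŷ = 45.5 − 5·13 = -19.5; r = -21.8 − (-19.5) = -2.3
x=14: ŷ = 45.5 − 5·14 = -24.5; r = -25 − (-24.5) = -0.5
SSE = 0.64 + 0.64 + 4.41 + 1.44 + 0.49 + 3.24 + 5.29 + 0.25 = 16.4

SSE = 16.4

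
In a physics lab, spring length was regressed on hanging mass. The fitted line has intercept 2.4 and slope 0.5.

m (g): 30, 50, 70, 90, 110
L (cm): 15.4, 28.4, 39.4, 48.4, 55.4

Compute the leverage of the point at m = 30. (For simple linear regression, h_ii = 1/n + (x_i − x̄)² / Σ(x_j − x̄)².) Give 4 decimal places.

m̄ = (30 + 50 + 70 + 90 + 110)/5 = 70
Σ(m − m̄)² = 1600 + 400 + 0 + 400 + 1600 = 4000
h = 1/5 + (-40)²/4000 = 0.2 + 0.4 = 0.6000

h = 0.6000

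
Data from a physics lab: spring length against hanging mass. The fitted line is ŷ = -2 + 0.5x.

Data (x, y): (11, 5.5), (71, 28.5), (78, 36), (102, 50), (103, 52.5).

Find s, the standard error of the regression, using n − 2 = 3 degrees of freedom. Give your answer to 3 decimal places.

s = 3.651

x=11: ŷ = -2 + 0.5·11 = 3.5; r = 5.5 − 3.5 = 2
x=71: ŷ = -2 + 0.5·71 = 33.5; r = 28.5 − 33.5 = -5
x=78: ŷ = -2 + 0.5·78 = 37; r = 36 − 37 = -1
x=102: ŷ = -2 + 0.5·102 = 49; r = 50 − 49 = 1
x=103: ŷ = -2 + 0.5·103 = 49.5; r = 52.5 − 49.5 = 3
SSE = 4 + 25 + 1 + 1 + 9 = 40
s = √(40/3) = √13.3333 ≈ 3.651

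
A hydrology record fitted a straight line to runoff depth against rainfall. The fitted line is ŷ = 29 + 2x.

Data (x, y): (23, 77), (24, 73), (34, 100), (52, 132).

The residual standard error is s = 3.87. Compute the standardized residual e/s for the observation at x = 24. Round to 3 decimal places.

-1.034

ŷ = 29 + 2·24 = 77
e = 73 − 77 = -4
e/s = -4 / 3.87 = -1.034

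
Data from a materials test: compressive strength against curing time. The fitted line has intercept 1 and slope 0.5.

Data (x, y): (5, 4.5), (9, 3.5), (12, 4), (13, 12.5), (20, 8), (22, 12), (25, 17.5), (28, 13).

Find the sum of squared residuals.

SSE = 68

x=5: ŷ = 1 + 0.5·5 = 3.5; r = 4.5 − 3.5 = 1
x=9: ŷ = 1 + 0.5·9 = 5.5; r = 3.5 − 5.5 = -2
x=12: ŷ = 1 + 0.5·12 = 7; r = 4 − 7 = -3
x=13: ŷ = 1 + 0.5·13 = 7.5; r = 12.5 − 7.5 = 5
x=20: ŷ = 1 + 0.5·20 = 11; r = 8 − 11 = -3
x=22: ŷ = 1 + 0.5·22 = 12; r = 12 − 12 = 0
x=25: ŷ = 1 + 0.5·25 = 13.5; r = 17.5 − 13.5 = 4
x=28: ŷ = 1 + 0.5·28 = 15; r = 13 − 15 = -2
SSE = 1 + 4 + 9 + 25 + 9 + 0 + 16 + 4 = 68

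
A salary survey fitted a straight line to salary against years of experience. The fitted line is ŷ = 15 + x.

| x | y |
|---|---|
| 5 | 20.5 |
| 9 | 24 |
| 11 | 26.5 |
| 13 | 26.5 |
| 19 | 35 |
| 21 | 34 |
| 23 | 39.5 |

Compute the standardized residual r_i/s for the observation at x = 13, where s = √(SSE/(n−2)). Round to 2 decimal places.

x=5: ŷ = 15 + 5 = 20; r = 20.5 − 20 = 0.5
x=9: ŷ = 15 + 9 = 24; r = 24 − 24 = 0
x=11: ŷ = 15 + 11 = 26; r = 26.5 − 26 = 0.5
x=13: ŷ = 15 + 13 = 28; r = 26.5 − 28 = -1.5
x=19: ŷ = 15 + 19 = 34; r = 35 − 34 = 1
x=21: ŷ = 15 + 21 = 36; r = 34 − 36 = -2
x=23: ŷ = 15 + 23 = 38; r = 39.5 − 38 = 1.5
SSE = 0.25 + 0 + 0.25 + 2.25 + 1 + 4 + 2.25 = 10
s = √(10/5) = 1.41421
r/s = -1.5 / 1.41421 = -1.06

-1.06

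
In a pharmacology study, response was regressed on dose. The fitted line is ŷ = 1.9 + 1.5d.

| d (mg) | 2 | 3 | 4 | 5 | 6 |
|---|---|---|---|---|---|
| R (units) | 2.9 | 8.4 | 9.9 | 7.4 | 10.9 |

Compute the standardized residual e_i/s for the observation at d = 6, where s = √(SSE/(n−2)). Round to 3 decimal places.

0.000

d=2: ŷ = 1.9 + 1.5·2 = 4.9; e = 2.9 − 4.9 = -2
d=3: ŷ = 1.9 + 1.5·3 = 6.4; e = 8.4 − 6.4 = 2
d=4: ŷ = 1.9 + 1.5·4 = 7.9; e = 9.9 − 7.9 = 2
d=5: ŷ = 1.9 + 1.5·5 = 9.4; e = 7.4 − 9.4 = -2
d=6: ŷ = 1.9 + 1.5·6 = 10.9; e = 10.9 − 10.9 = 0
SSE = 4 + 4 + 4 + 4 + 0 = 16
s = √(16/3) = 2.3094
e/s = 0 / 2.3094 = 0.000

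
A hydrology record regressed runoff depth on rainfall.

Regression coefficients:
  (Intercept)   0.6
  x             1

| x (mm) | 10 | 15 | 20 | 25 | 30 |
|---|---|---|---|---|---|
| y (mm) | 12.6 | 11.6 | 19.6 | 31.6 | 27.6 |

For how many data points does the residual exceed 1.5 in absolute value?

x=10: ŷ = 0.6 + 10 = 10.6; r = 12.6 − 10.6 = 2
x=15: ŷ = 0.6 + 15 = 15.6; r = 11.6 − 15.6 = -4
x=20: ŷ = 0.6 + 20 = 20.6; r = 19.6 − 20.6 = -1
x=25: ŷ = 0.6 + 25 = 25.6; r = 31.6 − 25.6 = 6
x=30: ŷ = 0.6 + 30 = 30.6; r = 27.6 − 30.6 = -3
|r| > 1.5: x=10 (|r|=2), x=15 (|r|=4), x=25 (|r|=6), x=30 (|r|=3) → 4

4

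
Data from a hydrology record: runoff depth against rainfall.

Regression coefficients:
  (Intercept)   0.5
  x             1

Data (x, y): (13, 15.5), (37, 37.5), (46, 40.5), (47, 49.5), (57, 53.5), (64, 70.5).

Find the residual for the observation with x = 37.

ŷ = 0.5 + 37 = 37.5
e = 37.5 − 37.5 = 0

e = 0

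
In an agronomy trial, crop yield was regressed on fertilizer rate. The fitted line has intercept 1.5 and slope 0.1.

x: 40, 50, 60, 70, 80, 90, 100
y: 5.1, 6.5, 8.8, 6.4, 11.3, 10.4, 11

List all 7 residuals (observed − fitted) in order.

-0.4, 0, 1.3, -2.1, 1.8, -0.1, -0.5

x=40: ŷ = 1.5 + 0.1·40 = 5.5; e = 5.1 − 5.5 = -0.4
x=50: ŷ = 1.5 + 0.1·50 = 6.5; e = 6.5 − 6.5 = 0
x=60: ŷ = 1.5 + 0.1·60 = 7.5; e = 8.8 − 7.5 = 1.3
x=70: ŷ = 1.5 + 0.1·70 = 8.5; e = 6.4 − 8.5 = -2.1
x=80: ŷ = 1.5 + 0.1·80 = 9.5; e = 11.3 − 9.5 = 1.8
x=90: ŷ = 1.5 + 0.1·90 = 10.5; e = 10.4 − 10.5 = -0.1
x=100: ŷ = 1.5 + 0.1·100 = 11.5; e = 11 − 11.5 = -0.5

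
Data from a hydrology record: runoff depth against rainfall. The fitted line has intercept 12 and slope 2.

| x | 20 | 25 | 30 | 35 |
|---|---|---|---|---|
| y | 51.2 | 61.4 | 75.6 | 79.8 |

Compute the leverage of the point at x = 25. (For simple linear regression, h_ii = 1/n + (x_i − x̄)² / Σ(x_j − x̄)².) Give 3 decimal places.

x̄ = (20 + 25 + 30 + 35)/4 = 27.5
Σ(x − x̄)² = 56.25 + 6.25 + 6.25 + 56.25 = 125
h = 1/4 + (-2.5)²/125 = 0.25 + 0.05 = 0.300

h = 0.300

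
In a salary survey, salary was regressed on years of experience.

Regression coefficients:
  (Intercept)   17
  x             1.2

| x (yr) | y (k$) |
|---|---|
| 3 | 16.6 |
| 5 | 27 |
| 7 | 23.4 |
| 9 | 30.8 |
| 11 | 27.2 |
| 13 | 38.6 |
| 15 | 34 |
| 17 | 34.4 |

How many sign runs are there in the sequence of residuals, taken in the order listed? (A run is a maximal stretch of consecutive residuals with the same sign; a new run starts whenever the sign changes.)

7 runs

x=3: ŷ = 17 + 1.2·3 = 20.6; r = 16.6 − 20.6 = -4
x=5: ŷ = 17 + 1.2·5 = 23; r = 27 − 23 = 4
x=7: ŷ = 17 + 1.2·7 = 25.4; r = 23.4 − 25.4 = -2
x=9: ŷ = 17 + 1.2·9 = 27.8; r = 30.8 − 27.8 = 3
x=11: ŷ = 17 + 1.2·11 = 30.2; r = 27.2 − 30.2 = -3
x=13: ŷ = 17 + 1.2·13 = 32.6; r = 38.6 − 32.6 = 6
x=15: ŷ = 17 + 1.2·15 = 35; r = 34 − 35 = -1
x=17: ŷ = 17 + 1.2·17 = 37.4; r = 34.4 − 37.4 = -3
Signs: − + − + − + − −
Runs: −×1, +×1, −×1, +×1, −×1, +×1, −×2 → 7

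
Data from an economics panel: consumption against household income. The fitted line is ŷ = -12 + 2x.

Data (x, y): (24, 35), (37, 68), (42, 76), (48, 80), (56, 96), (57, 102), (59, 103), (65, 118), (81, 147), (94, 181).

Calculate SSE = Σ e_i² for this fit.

x=24: ŷ = -12 + 2·24 = 36; e = 35 − 36 = -1
x=37: ŷ = -12 + 2·37 = 62; e = 68 − 62 = 6
x=42: ŷ = -12 + 2·42 = 72; e = 76 − 72 = 4
x=48: ŷ = -12 + 2·48 = 84; e = 80 − 84 = -4
x=56: ŷ = -12 + 2·56 = 100; e = 96 − 100 = -4
x=57: ŷ = -12 + 2·57 = 102; e = 102 − 102 = 0
x=59: ŷ = -12 + 2·59 = 106; e = 103 − 106 = -3
x=65: ŷ = -12 + 2·65 = 118; e = 118 − 118 = 0
x=81: ŷ = -12 + 2·81 = 150; e = 147 − 150 = -3
x=94: ŷ = -12 + 2·94 = 176; e = 181 − 176 = 5
SSE = 1 + 36 + 16 + 16 + 16 + 0 + 9 + 0 + 9 + 25 = 128

SSE = 128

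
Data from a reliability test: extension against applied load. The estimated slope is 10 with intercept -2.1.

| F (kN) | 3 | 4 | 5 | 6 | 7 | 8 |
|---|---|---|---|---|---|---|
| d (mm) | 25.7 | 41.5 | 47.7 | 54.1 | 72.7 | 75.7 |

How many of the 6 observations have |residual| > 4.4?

F=3: d̂ = -2.1 + 10·3 = 27.9; e = 25.7 − 27.9 = -2.2
F=4: d̂ = -2.1 + 10·4 = 37.9; e = 41.5 − 37.9 = 3.6
F=5: d̂ = -2.1 + 10·5 = 47.9; e = 47.7 − 47.9 = -0.2
F=6: d̂ = -2.1 + 10·6 = 57.9; e = 54.1 − 57.9 = -3.8
F=7: d̂ = -2.1 + 10·7 = 67.9; e = 72.7 − 67.9 = 4.8
F=8: d̂ = -2.1 + 10·8 = 77.9; e = 75.7 − 77.9 = -2.2
|e| > 4.4: F=7 (|e|=4.8) → 1

1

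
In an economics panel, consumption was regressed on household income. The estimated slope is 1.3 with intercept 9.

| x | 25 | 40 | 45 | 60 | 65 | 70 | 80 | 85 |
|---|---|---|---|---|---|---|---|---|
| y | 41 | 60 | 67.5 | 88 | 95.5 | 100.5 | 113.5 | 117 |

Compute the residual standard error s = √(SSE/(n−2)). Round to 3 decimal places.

x=25: ŷ = 9 + 1.3·25 = 41.5; r = 41 − 41.5 = -0.5
x=40: ŷ = 9 + 1.3·40 = 61; r = 60 − 61 = -1
x=45: ŷ = 9 + 1.3·45 = 67.5; r = 67.5 − 67.5 = 0
x=60: ŷ = 9 + 1.3·60 = 87; r = 88 − 87 = 1
x=65: ŷ = 9 + 1.3·65 = 93.5; r = 95.5 − 93.5 = 2
x=70: ŷ = 9 + 1.3·70 = 100; r = 100.5 − 100 = 0.5
x=80: ŷ = 9 + 1.3·80 = 113; r = 113.5 − 113 = 0.5
x=85: ŷ = 9 + 1.3·85 = 119.5; r = 117 − 119.5 = -2.5
SSE = 0.25 + 1 + 0 + 1 + 4 + 0.25 + 0.25 + 6.25 = 13
s = √(13/6) = √2.16667 ≈ 1.472

s = 1.472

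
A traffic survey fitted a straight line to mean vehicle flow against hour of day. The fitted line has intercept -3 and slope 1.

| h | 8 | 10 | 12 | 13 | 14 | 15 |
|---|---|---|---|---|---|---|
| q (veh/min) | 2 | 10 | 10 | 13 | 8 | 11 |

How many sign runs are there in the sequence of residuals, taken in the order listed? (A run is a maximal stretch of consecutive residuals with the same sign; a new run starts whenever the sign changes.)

h=8: q̂ = -3 + 8 = 5; r = 2 − 5 = -3
h=10: q̂ = -3 + 10 = 7; r = 10 − 7 = 3
h=12: q̂ = -3 + 12 = 9; r = 10 − 9 = 1
h=13: q̂ = -3 + 13 = 10; r = 13 − 10 = 3
h=14: q̂ = -3 + 14 = 11; r = 8 − 11 = -3
h=15: q̂ = -3 + 15 = 12; r = 11 − 12 = -1
Signs: − + + + − −
Runs: −×1, +×3, −×2 → 3

3 runs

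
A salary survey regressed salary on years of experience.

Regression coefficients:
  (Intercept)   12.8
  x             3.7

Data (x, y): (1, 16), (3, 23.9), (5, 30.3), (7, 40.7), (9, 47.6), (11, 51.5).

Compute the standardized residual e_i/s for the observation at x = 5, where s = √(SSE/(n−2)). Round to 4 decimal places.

-0.5898

x=1: ŷ = 12.8 + 3.7·1 = 16.5; e = 16 − 16.5 = -0.5
x=3: ŷ = 12.8 + 3.7·3 = 23.9; e = 23.9 − 23.9 = 0
x=5: ŷ = 12.8 + 3.7·5 = 31.3; e = 30.3 − 31.3 = -1
x=7: ŷ = 12.8 + 3.7·7 = 38.7; e = 40.7 − 38.7 = 2
x=9: ŷ = 12.8 + 3.7·9 = 46.1; e = 47.6 − 46.1 = 1.5
x=11: ŷ = 12.8 + 3.7·11 = 53.5; e = 51.5 − 53.5 = -2
SSE = 0.25 + 0 + 1 + 4 + 2.25 + 4 = 11.5
s = √(11.5/4) = 1.69558
e/s = -1 / 1.69558 = -0.5898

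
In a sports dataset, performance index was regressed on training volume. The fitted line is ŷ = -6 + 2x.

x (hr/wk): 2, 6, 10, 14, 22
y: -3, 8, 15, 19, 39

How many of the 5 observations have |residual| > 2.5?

1

x=2: ŷ = -6 + 2·2 = -2; e = -3 − (-2) = -1
x=6: ŷ = -6 + 2·6 = 6; e = 8 − 6 = 2
x=10: ŷ = -6 + 2·10 = 14; e = 15 − 14 = 1
x=14: ŷ = -6 + 2·14 = 22; e = 19 − 22 = -3
x=22: ŷ = -6 + 2·22 = 38; e = 39 − 38 = 1
|e| > 2.5: x=14 (|e|=3) → 1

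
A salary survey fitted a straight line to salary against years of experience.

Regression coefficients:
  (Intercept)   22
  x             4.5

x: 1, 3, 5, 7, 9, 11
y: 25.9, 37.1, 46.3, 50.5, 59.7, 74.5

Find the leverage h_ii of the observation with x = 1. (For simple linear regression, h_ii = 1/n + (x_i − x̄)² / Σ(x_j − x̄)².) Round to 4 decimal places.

x̄ = (1 + 3 + 5 + 7 + 9 + 11)/6 = 6
Σ(x − x̄)² = 25 + 9 + 1 + 1 + 9 + 25 = 70
h = 1/6 + (-5)²/70 = 0.166667 + 0.357143 = 0.5238

h = 0.5238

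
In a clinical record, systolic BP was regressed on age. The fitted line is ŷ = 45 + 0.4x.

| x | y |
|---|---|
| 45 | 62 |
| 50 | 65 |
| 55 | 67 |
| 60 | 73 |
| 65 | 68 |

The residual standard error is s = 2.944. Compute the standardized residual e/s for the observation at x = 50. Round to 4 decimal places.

0.0000

ŷ = 45 + 0.4·50 = 65
e = 65 − 65 = 0
e/s = 0 / 2.944 = 0.0000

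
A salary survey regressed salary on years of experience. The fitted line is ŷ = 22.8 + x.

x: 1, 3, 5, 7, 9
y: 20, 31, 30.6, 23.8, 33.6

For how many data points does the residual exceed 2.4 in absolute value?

x=1: ŷ = 22.8 + 1 = 23.8; r = 20 − 23.8 = -3.8
x=3: ŷ = 22.8 + 3 = 25.8; r = 31 − 25.8 = 5.2
x=5: ŷ = 22.8 + 5 = 27.8; r = 30.6 − 27.8 = 2.8
x=7: ŷ = 22.8 + 7 = 29.8; r = 23.8 − 29.8 = -6
x=9: ŷ = 22.8 + 9 = 31.8; r = 33.6 − 31.8 = 1.8
|r| > 2.4: x=1 (|r|=3.8), x=3 (|r|=5.2), x=5 (|r|=2.8), x=7 (|r|=6) → 4

4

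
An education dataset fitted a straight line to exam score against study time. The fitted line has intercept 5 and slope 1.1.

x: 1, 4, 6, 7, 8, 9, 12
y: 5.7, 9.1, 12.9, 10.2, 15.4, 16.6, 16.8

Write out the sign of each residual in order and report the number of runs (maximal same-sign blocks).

5 runs

x=1: ŷ = 5 + 1.1·1 = 6.1; e = 5.7 − 6.1 = -0.4
x=4: ŷ = 5 + 1.1·4 = 9.4; e = 9.1 − 9.4 = -0.3
x=6: ŷ = 5 + 1.1·6 = 11.6; e = 12.9 − 11.6 = 1.3
x=7: ŷ = 5 + 1.1·7 = 12.7; e = 10.2 − 12.7 = -2.5
x=8: ŷ = 5 + 1.1·8 = 13.8; e = 15.4 − 13.8 = 1.6
x=9: ŷ = 5 + 1.1·9 = 14.9; e = 16.6 − 14.9 = 1.7
x=12: ŷ = 5 + 1.1·12 = 18.2; e = 16.8 − 18.2 = -1.4
Signs: − − + − + + −
Runs: −×2, +×1, −×1, +×2, −×1 → 5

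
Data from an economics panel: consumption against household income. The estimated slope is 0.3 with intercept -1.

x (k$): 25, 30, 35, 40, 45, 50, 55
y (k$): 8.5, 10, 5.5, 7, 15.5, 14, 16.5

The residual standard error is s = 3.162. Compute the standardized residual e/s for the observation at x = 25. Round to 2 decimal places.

ŷ = -1 + 0.3·25 = 6.5
e = 8.5 − 6.5 = 2
e/s = 2 / 3.162 = 0.63

0.63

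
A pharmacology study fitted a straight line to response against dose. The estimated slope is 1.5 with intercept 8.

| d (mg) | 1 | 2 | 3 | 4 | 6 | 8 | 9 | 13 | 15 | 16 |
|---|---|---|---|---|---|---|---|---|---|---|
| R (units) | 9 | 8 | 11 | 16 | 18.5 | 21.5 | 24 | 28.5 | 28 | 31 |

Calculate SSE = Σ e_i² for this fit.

SSE = 34.5

d=1: R̂ = 8 + 1.5·1 = 9.5; e = 9 − 9.5 = -0.5
d=2: R̂ = 8 + 1.5·2 = 11; e = 8 − 11 = -3
d=3: R̂ = 8 + 1.5·3 = 12.5; e = 11 − 12.5 = -1.5
d=4: R̂ = 8 + 1.5·4 = 14; e = 16 − 14 = 2
d=6: R̂ = 8 + 1.5·6 = 17; e = 18.5 − 17 = 1.5
d=8: R̂ = 8 + 1.5·8 = 20; e = 21.5 − 20 = 1.5
d=9: R̂ = 8 + 1.5·9 = 21.5; e = 24 − 21.5 = 2.5
d=13: R̂ = 8 + 1.5·13 = 27.5; e = 28.5 − 27.5 = 1
d=15: R̂ = 8 + 1.5·15 = 30.5; e = 28 − 30.5 = -2.5
d=16: R̂ = 8 + 1.5·16 = 32; e = 31 − 32 = -1
SSE = 0.25 + 9 + 2.25 + 4 + 2.25 + 2.25 + 6.25 + 1 + 6.25 + 1 = 34.5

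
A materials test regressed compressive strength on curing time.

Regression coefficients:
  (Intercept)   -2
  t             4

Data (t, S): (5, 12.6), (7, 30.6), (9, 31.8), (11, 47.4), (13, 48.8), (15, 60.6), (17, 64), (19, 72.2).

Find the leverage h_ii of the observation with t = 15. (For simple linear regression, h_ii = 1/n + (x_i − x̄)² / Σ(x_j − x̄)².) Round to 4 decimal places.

h = 0.1786

t̄ = (5 + 7 + 9 + 11 + 13 + 15 + 17 + 19)/8 = 12
Σ(t − t̄)² = 49 + 25 + 9 + 1 + 1 + 9 + 25 + 49 = 168
h = 1/8 + (3)²/168 = 0.125 + 0.0535714 = 0.1786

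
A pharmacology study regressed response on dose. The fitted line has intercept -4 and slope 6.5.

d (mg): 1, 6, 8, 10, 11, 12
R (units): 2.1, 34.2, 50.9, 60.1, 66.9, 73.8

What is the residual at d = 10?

R̂ = -4 + 6.5·10 = 61
e = 60.1 − 61 = -0.9

e = -0.9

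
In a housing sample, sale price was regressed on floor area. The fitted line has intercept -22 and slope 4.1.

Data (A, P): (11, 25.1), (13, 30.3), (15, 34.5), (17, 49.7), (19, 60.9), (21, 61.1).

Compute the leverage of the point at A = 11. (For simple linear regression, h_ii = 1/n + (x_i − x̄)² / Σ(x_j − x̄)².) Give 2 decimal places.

Ā = (11 + 13 + 15 + 17 + 19 + 21)/6 = 16
Σ(A − Ā)² = 25 + 9 + 1 + 1 + 9 + 25 = 70
h = 1/6 + (-5)²/70 = 0.166667 + 0.357143 = 0.52

h = 0.52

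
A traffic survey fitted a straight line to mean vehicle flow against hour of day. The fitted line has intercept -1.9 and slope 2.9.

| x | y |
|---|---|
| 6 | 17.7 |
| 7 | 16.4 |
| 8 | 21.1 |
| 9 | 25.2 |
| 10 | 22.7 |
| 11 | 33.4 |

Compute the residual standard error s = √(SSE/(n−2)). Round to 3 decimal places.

x=6: ŷ = -1.9 + 2.9·6 = 15.5; r = 17.7 − 15.5 = 2.2
x=7: ŷ = -1.9 + 2.9·7 = 18.4; r = 16.4 − 18.4 = -2
x=8: ŷ = -1.9 + 2.9·8 = 21.3; r = 21.1 − 21.3 = -0.2
x=9: ŷ = -1.9 + 2.9·9 = 24.2; r = 25.2 − 24.2 = 1
x=10: ŷ = -1.9 + 2.9·10 = 27.1; r = 22.7 − 27.1 = -4.4
x=11: ŷ = -1.9 + 2.9·11 = 30; r = 33.4 − 30 = 3.4
SSE = 4.84 + 4 + 0.04 + 1 + 19.36 + 11.56 = 40.8
s = √(40.8/4) = √10.2 ≈ 3.194

s = 3.194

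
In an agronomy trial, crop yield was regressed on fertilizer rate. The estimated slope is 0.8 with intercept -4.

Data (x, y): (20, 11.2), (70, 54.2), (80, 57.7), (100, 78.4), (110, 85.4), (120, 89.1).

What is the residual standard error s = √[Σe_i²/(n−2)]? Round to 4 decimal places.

x=20: ŷ = -4 + 0.8·20 = 12; e = 11.2 − 12 = -0.8
x=70: ŷ = -4 + 0.8·70 = 52; e = 54.2 − 52 = 2.2
x=80: ŷ = -4 + 0.8·80 = 60; e = 57.7 − 60 = -2.3
x=100: ŷ = -4 + 0.8·100 = 76; e = 78.4 − 76 = 2.4
x=110: ŷ = -4 + 0.8·110 = 84; e = 85.4 − 84 = 1.4
x=120: ŷ = -4 + 0.8·120 = 92; e = 89.1 − 92 = -2.9
SSE = 0.64 + 4.84 + 5.29 + 5.76 + 1.96 + 8.41 = 26.9
s = √(26.9/4) = √6.725 ≈ 2.5933

s = 2.5933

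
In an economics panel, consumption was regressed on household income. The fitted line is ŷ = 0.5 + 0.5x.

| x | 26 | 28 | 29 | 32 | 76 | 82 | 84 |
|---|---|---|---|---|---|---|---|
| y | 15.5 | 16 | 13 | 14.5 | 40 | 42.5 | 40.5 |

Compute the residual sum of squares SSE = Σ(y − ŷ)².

SSE = 21.5

x=26: ŷ = 0.5 + 0.5·26 = 13.5; e = 15.5 − 13.5 = 2
x=28: ŷ = 0.5 + 0.5·28 = 14.5; e = 16 − 14.5 = 1.5
x=29: ŷ = 0.5 + 0.5·29 = 15; e = 13 − 15 = -2
x=32: ŷ = 0.5 + 0.5·32 = 16.5; e = 14.5 − 16.5 = -2
x=76: ŷ = 0.5 + 0.5·76 = 38.5; e = 40 − 38.5 = 1.5
x=82: ŷ = 0.5 + 0.5·82 = 41.5; e = 42.5 − 41.5 = 1
x=84: ŷ = 0.5 + 0.5·84 = 42.5; e = 40.5 − 42.5 = -2
SSE = 4 + 2.25 + 4 + 4 + 2.25 + 1 + 4 = 21.5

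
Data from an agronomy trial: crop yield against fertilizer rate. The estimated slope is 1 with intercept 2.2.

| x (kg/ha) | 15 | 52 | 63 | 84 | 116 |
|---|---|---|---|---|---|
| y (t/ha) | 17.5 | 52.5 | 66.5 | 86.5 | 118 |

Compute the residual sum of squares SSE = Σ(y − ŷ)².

SSE = 4.8

x=15: ŷ = 2.2 + 15 = 17.2; r = 17.5 − 17.2 = 0.3
x=52: ŷ = 2.2 + 52 = 54.2; r = 52.5 − 54.2 = -1.7
x=63: ŷ = 2.2 + 63 = 65.2; r = 66.5 − 65.2 = 1.3
x=84: ŷ = 2.2 + 84 = 86.2; r = 86.5 − 86.2 = 0.3
x=116: ŷ = 2.2 + 116 = 118.2; r = 118 − 118.2 = -0.2
SSE = 0.09 + 2.89 + 1.69 + 0.09 + 0.04 = 4.8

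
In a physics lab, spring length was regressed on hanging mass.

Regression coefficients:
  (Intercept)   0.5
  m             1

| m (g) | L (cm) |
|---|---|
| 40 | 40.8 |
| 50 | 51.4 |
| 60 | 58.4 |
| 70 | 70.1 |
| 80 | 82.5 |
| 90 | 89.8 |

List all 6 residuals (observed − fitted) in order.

m=40: ŷ = 0.5 + 40 = 40.5; r = 40.8 − 40.5 = 0.3
m=50: ŷ = 0.5 + 50 = 50.5; r = 51.4 − 50.5 = 0.9
m=60: ŷ = 0.5 + 60 = 60.5; r = 58.4 − 60.5 = -2.1
m=70: ŷ = 0.5 + 70 = 70.5; r = 70.1 − 70.5 = -0.4
m=80: ŷ = 0.5 + 80 = 80.5; r = 82.5 − 80.5 = 2
m=90: ŷ = 0.5 + 90 = 90.5; r = 89.8 − 90.5 = -0.7

0.3, 0.9, -2.1, -0.4, 2, -0.7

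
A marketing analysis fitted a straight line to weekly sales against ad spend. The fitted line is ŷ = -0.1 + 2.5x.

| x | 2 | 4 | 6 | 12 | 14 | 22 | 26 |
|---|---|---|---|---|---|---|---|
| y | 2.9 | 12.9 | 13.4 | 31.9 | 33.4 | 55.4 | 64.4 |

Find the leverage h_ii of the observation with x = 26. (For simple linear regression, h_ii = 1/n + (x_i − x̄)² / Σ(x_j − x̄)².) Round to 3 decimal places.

x̄ = (2 + 4 + 6 + 12 + 14 + 22 + 26)/7 = 12.2857
Σ(x − x̄)² = 105.796 + 68.6531 + 39.5102 + 0.0816327 + 2.93878 + 94.3673 + 188.082 = 499.429
h = 1/7 + (13.7143)²/499.429 = 0.142857 + 0.376594 = 0.519

h = 0.519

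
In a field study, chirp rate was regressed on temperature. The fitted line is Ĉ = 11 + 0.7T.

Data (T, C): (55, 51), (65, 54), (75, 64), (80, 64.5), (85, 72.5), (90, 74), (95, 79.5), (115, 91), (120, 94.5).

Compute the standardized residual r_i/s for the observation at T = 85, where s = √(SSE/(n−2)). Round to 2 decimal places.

1.09

T=55: Ĉ = 11 + 0.7·55 = 49.5; r = 51 − 49.5 = 1.5
T=65: Ĉ = 11 + 0.7·65 = 56.5; r = 54 − 56.5 = -2.5
T=75: Ĉ = 11 + 0.7·75 = 63.5; r = 64 − 63.5 = 0.5
T=80: Ĉ = 11 + 0.7·80 = 67; r = 64.5 − 67 = -2.5
T=85: Ĉ = 11 + 0.7·85 = 70.5; r = 72.5 − 70.5 = 2
T=90: Ĉ = 11 + 0.7·90 = 74; r = 74 − 74 = 0
T=95: Ĉ = 11 + 0.7·95 = 77.5; r = 79.5 − 77.5 = 2
T=115: Ĉ = 11 + 0.7·115 = 91.5; r = 91 − 91.5 = -0.5
T=120: Ĉ = 11 + 0.7·120 = 95; r = 94.5 − 95 = -0.5
SSE = 2.25 + 6.25 + 0.25 + 6.25 + 4 + 0 + 4 + 0.25 + 0.25 = 23.5
s = √(23.5/7) = 1.83225
r/s = 2 / 1.83225 = 1.09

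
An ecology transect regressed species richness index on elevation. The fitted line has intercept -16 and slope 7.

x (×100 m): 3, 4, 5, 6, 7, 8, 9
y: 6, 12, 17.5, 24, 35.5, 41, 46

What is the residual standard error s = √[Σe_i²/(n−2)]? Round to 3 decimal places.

x=3: ŷ = -16 + 7·3 = 5; e = 6 − 5 = 1
x=4: ŷ = -16 + 7·4 = 12; e = 12 − 12 = 0
x=5: ŷ = -16 + 7·5 = 19; e = 17.5 − 19 = -1.5
x=6: ŷ = -16 + 7·6 = 26; e = 24 − 26 = -2
x=7: ŷ = -16 + 7·7 = 33; e = 35.5 − 33 = 2.5
x=8: ŷ = -16 + 7·8 = 40; e = 41 − 40 = 1
x=9: ŷ = -16 + 7·9 = 47; e = 46 − 47 = -1
SSE = 1 + 0 + 2.25 + 4 + 6.25 + 1 + 1 = 15.5
s = √(15.5/5) = √3.1 ≈ 1.761

s = 1.761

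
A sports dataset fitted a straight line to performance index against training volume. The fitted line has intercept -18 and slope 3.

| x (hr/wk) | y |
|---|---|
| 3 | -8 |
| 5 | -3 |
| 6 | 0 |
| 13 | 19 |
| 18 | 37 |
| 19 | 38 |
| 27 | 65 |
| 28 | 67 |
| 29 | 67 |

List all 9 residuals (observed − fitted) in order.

x=3: ŷ = -18 + 3·3 = -9; e = -8 − (-9) = 1
x=5: ŷ = -18 + 3·5 = -3; e = -3 − (-3) = 0
x=6: ŷ = -18 + 3·6 = 0; e = 0 − 0 = 0
x=13: ŷ = -18 + 3·13 = 21; e = 19 − 21 = -2
x=18: ŷ = -18 + 3·18 = 36; e = 37 − 36 = 1
x=19: ŷ = -18 + 3·19 = 39; e = 38 − 39 = -1
x=27: ŷ = -18 + 3·27 = 63; e = 65 − 63 = 2
x=28: ŷ = -18 + 3·28 = 66; e = 67 − 66 = 1
x=29: ŷ = -18 + 3·29 = 69; e = 67 − 69 = -2

1, 0, 0, -2, 1, -1, 2, 1, -2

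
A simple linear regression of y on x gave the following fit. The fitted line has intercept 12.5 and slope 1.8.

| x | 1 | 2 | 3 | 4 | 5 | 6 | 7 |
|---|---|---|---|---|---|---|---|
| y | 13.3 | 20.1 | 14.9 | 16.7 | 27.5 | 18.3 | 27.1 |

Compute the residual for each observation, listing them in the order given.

x=1: ŷ = 12.5 + 1.8·1 = 14.3; r = 13.3 − 14.3 = -1
x=2: ŷ = 12.5 + 1.8·2 = 16.1; r = 20.1 − 16.1 = 4
x=3: ŷ = 12.5 + 1.8·3 = 17.9; r = 14.9 − 17.9 = -3
x=4: ŷ = 12.5 + 1.8·4 = 19.7; r = 16.7 − 19.7 = -3
x=5: ŷ = 12.5 + 1.8·5 = 21.5; r = 27.5 − 21.5 = 6
x=6: ŷ = 12.5 + 1.8·6 = 23.3; r = 18.3 − 23.3 = -5
x=7: ŷ = 12.5 + 1.8·7 = 25.1; r = 27.1 − 25.1 = 2

-1, 4, -3, -3, 6, -5, 2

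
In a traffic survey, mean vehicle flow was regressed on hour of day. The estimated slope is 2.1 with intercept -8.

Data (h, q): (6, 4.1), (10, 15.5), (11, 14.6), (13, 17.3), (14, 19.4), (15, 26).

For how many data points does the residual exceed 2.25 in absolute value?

h=6: ŷ = -8 + 2.1·6 = 4.6; r = 4.1 − 4.6 = -0.5
h=10: ŷ = -8 + 2.1·10 = 13; r = 15.5 − 13 = 2.5
h=11: ŷ = -8 + 2.1·11 = 15.1; r = 14.6 − 15.1 = -0.5
h=13: ŷ = -8 + 2.1·13 = 19.3; r = 17.3 − 19.3 = -2
h=14: ŷ = -8 + 2.1·14 = 21.4; r = 19.4 − 21.4 = -2
h=15: ŷ = -8 + 2.1·15 = 23.5; r = 26 − 23.5 = 2.5
|r| > 2.25: h=10 (|r|=2.5), h=15 (|r|=2.5) → 2

2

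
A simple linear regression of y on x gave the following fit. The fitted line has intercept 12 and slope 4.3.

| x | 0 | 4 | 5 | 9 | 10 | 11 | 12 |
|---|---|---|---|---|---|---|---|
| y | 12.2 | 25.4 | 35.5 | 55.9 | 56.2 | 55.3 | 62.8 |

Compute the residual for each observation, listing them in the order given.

0.2, -3.8, 2, 5.2, 1.2, -4, -0.8

x=0: ŷ = 12 + 4.3·0 = 12; r = 12.2 − 12 = 0.2
x=4: ŷ = 12 + 4.3·4 = 29.2; r = 25.4 − 29.2 = -3.8
x=5: ŷ = 12 + 4.3·5 = 33.5; r = 35.5 − 33.5 = 2
x=9: ŷ = 12 + 4.3·9 = 50.7; r = 55.9 − 50.7 = 5.2
x=10: ŷ = 12 + 4.3·10 = 55; r = 56.2 − 55 = 1.2
x=11: ŷ = 12 + 4.3·11 = 59.3; r = 55.3 − 59.3 = -4
x=12: ŷ = 12 + 4.3·12 = 63.6; r = 62.8 − 63.6 = -0.8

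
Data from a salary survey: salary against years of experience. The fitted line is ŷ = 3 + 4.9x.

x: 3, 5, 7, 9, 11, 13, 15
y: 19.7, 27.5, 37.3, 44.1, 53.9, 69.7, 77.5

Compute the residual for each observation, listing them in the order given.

x=3: ŷ = 3 + 4.9·3 = 17.7; r = 19.7 − 17.7 = 2
x=5: ŷ = 3 + 4.9·5 = 27.5; r = 27.5 − 27.5 = 0
x=7: ŷ = 3 + 4.9·7 = 37.3; r = 37.3 − 37.3 = 0
x=9: ŷ = 3 + 4.9·9 = 47.1; r = 44.1 − 47.1 = -3
x=11: ŷ = 3 + 4.9·11 = 56.9; r = 53.9 − 56.9 = -3
x=13: ŷ = 3 + 4.9·13 = 66.7; r = 69.7 − 66.7 = 3
x=15: ŷ = 3 + 4.9·15 = 76.5; r = 77.5 − 76.5 = 1

2, 0, 0, -3, -3, 3, 1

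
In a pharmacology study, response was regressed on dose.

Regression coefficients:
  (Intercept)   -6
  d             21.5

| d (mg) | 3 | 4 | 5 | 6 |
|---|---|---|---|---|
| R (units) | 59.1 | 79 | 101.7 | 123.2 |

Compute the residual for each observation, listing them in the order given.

0.6, -1, 0.2, 0.2

d=3: ŷ = -6 + 21.5·3 = 58.5; e = 59.1 − 58.5 = 0.6
d=4: ŷ = -6 + 21.5·4 = 80; e = 79 − 80 = -1
d=5: ŷ = -6 + 21.5·5 = 101.5; e = 101.7 − 101.5 = 0.2
d=6: ŷ = -6 + 21.5·6 = 123; e = 123.2 − 123 = 0.2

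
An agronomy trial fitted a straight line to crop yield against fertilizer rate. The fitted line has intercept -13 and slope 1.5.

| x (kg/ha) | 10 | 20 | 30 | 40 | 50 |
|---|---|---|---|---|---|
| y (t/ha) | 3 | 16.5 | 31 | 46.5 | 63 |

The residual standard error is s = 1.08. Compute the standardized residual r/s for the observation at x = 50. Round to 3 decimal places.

ŷ = -13 + 1.5·50 = 62
r = 63 − 62 = 1
r/s = 1 / 1.08 = 0.926

0.926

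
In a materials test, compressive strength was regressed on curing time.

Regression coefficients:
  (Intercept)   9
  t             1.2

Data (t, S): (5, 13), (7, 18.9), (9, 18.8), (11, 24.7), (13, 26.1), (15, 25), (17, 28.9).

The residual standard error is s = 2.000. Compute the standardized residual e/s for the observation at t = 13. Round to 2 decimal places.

0.75

ŷ = 9 + 1.2·13 = 24.6
e = 26.1 − 24.6 = 1.5
e/s = 1.5 / 2.000 = 0.75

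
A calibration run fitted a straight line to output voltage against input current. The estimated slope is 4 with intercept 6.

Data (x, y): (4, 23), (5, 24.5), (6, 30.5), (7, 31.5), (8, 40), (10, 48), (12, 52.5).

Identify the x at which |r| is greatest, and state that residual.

x = 7, r = -2.5

x=4: ŷ = 6 + 4·4 = 22; r = 23 − 22 = 1
x=5: ŷ = 6 + 4·5 = 26; r = 24.5 − 26 = -1.5
x=6: ŷ = 6 + 4·6 = 30; r = 30.5 − 30 = 0.5
x=7: ŷ = 6 + 4·7 = 34; r = 31.5 − 34 = -2.5
x=8: ŷ = 6 + 4·8 = 38; r = 40 − 38 = 2
x=10: ŷ = 6 + 4·10 = 46; r = 48 − 46 = 2
x=12: ŷ = 6 + 4·12 = 54; r = 52.5 − 54 = -1.5
Largest |r| is 2.5 at x = 7, residual -2.5.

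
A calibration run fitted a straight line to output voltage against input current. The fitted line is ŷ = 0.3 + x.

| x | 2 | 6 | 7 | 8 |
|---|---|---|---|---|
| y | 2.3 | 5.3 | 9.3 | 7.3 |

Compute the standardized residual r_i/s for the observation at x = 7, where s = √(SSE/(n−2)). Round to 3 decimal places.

x=2: ŷ = 0.3 + 2 = 2.3; r = 2.3 − 2.3 = 0
x=6: ŷ = 0.3 + 6 = 6.3; r = 5.3 − 6.3 = -1
x=7: ŷ = 0.3 + 7 = 7.3; r = 9.3 − 7.3 = 2
x=8: ŷ = 0.3 + 8 = 8.3; r = 7.3 − 8.3 = -1
SSE = 0 + 1 + 4 + 1 = 6
s = √(6/2) = 1.73205
r/s = 2 / 1.73205 = 1.155

1.155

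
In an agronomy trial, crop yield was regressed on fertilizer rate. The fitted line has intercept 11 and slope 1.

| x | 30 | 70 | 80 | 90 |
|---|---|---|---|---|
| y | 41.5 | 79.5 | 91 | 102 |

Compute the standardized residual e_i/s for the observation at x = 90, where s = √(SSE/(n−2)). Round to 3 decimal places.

x=30: ŷ = 11 + 30 = 41; e = 41.5 − 41 = 0.5
x=70: ŷ = 11 + 70 = 81; e = 79.5 − 81 = -1.5
x=80: ŷ = 11 + 80 = 91; e = 91 − 91 = 0
x=90: ŷ = 11 + 90 = 101; e = 102 − 101 = 1
SSE = 0.25 + 2.25 + 0 + 1 = 3.5
s = √(3.5/2) = 1.32288
e/s = 1 / 1.32288 = 0.756

0.756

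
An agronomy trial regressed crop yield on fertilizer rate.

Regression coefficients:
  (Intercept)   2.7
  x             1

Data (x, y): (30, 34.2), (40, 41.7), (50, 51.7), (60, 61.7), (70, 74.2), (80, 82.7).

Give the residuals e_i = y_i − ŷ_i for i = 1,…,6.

x=30: ŷ = 2.7 + 30 = 32.7; e = 34.2 − 32.7 = 1.5
x=40: ŷ = 2.7 + 40 = 42.7; e = 41.7 − 42.7 = -1
x=50: ŷ = 2.7 + 50 = 52.7; e = 51.7 − 52.7 = -1
x=60: ŷ = 2.7 + 60 = 62.7; e = 61.7 − 62.7 = -1
x=70: ŷ = 2.7 + 70 = 72.7; e = 74.2 − 72.7 = 1.5
x=80: ŷ = 2.7 + 80 = 82.7; e = 82.7 − 82.7 = 0

1.5, -1, -1, -1, 1.5, 0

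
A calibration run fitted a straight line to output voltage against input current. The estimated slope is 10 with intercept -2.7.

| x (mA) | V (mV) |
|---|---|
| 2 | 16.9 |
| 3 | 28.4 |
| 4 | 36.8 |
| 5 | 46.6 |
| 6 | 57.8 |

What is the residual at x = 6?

ŷ = -2.7 + 10·6 = 57.3
e = 57.8 − 57.3 = 0.5

e = 0.5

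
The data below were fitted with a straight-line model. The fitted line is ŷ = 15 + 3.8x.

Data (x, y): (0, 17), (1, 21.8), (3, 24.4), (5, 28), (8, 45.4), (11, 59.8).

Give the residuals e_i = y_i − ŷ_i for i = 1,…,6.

x=0: ŷ = 15 + 3.8·0 = 15; e = 17 − 15 = 2
x=1: ŷ = 15 + 3.8·1 = 18.8; e = 21.8 − 18.8 = 3
x=3: ŷ = 15 + 3.8·3 = 26.4; e = 24.4 − 26.4 = -2
x=5: ŷ = 15 + 3.8·5 = 34; e = 28 − 34 = -6
x=8: ŷ = 15 + 3.8·8 = 45.4; e = 45.4 − 45.4 = 0
x=11: ŷ = 15 + 3.8·11 = 56.8; e = 59.8 − 56.8 = 3

2, 3, -2, -6, 0, 3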